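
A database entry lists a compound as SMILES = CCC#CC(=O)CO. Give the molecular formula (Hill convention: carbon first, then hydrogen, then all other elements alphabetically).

C6H8O2

Walk through each heavy atom and fill implicit hydrogens from standard valence (C 4, N 3, O 2, S 2, halogen 1):
  atom 1: C, bond orders sum to 1 (valence 4) → 3 H
  atom 2: C, bond orders sum to 2 (valence 4) → 2 H
  atom 3: C, bond orders sum to 4 (valence 4) → 0 H
  atom 4: C, bond orders sum to 4 (valence 4) → 0 H
  atom 5: C, bond orders sum to 4 (valence 4) → 0 H
  atom 6: O, bond orders sum to 2 (valence 2) → 0 H
  atom 7: C, bond orders sum to 2 (valence 4) → 2 H
  atom 8: O, bond orders sum to 1 (valence 2) → 1 H
Totals → C:6, H:8, O:2.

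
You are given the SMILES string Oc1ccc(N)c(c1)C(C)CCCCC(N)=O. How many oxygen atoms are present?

Scan the SMILES for O atoms (remember two-letter symbols like Cl and Br are single atoms).
Oxygen count: 2.

2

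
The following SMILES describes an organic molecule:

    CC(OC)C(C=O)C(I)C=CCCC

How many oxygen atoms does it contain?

Scan the SMILES for O atoms (remember two-letter symbols like Cl and Br are single atoms).
Oxygen count: 2.

2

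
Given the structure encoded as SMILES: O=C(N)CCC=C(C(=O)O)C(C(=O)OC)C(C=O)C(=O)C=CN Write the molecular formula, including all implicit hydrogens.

Walk through each heavy atom and fill implicit hydrogens from standard valence (C 4, N 3, O 2, S 2, halogen 1):
  atom 1: O, bond orders sum to 2 (valence 2) → 0 H
  atom 2: C, bond orders sum to 4 (valence 4) → 0 H
  atom 3: N, bond orders sum to 1 (valence 3) → 2 H
  atom 4: C, bond orders sum to 2 (valence 4) → 2 H
  atom 5: C, bond orders sum to 2 (valence 4) → 2 H
  atom 6: C, bond orders sum to 3 (valence 4) → 1 H
  atom 7: C, bond orders sum to 4 (valence 4) → 0 H
  atom 8: C, bond orders sum to 4 (valence 4) → 0 H
  atom 9: O, bond orders sum to 2 (valence 2) → 0 H
  atom 10: O, bond orders sum to 1 (valence 2) → 1 H
  atom 11: C, bond orders sum to 3 (valence 4) → 1 H
  atom 12: C, bond orders sum to 4 (valence 4) → 0 H
  atom 13: O, bond orders sum to 2 (valence 2) → 0 H
  atom 14: O, bond orders sum to 2 (valence 2) → 0 H
  atom 15: C, bond orders sum to 1 (valence 4) → 3 H
  atom 16: C, bond orders sum to 3 (valence 4) → 1 H
  atom 17: C, bond orders sum to 3 (valence 4) → 1 H
  atom 18: O, bond orders sum to 2 (valence 2) → 0 H
  atom 19: C, bond orders sum to 4 (valence 4) → 0 H
  atom 20: O, bond orders sum to 2 (valence 2) → 0 H
  atom 21: C, bond orders sum to 3 (valence 4) → 1 H
  atom 22: C, bond orders sum to 3 (valence 4) → 1 H
  atom 23: N, bond orders sum to 1 (valence 3) → 2 H
Totals → C:14, H:18, N:2, O:7.

C14H18N2O7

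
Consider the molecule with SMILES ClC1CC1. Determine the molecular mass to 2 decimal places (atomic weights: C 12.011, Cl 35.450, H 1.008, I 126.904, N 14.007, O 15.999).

76.52 g/mol

First, the molecular formula is C3H5Cl (counting implicit H from valence).
  C: 3 × 12.011 = 36.033
  Cl: 1 × 35.450 = 35.450
  H: 5 × 1.008 = 5.040
Sum: 3×12.011 + 1×35.450 + 5×1.008 = 76.523 → 76.52 g/mol.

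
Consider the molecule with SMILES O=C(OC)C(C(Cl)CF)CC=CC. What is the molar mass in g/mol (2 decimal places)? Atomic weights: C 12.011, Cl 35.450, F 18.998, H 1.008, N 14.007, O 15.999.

208.66 g/mol

First, the molecular formula is C9H14ClFO2 (counting implicit H from valence).
  C: 9 × 12.011 = 108.099
  Cl: 1 × 35.450 = 35.450
  F: 1 × 18.998 = 18.998
  H: 14 × 1.008 = 14.112
  O: 2 × 15.999 = 31.998
Sum: 9×12.011 + 1×35.450 + 1×18.998 + 14×1.008 + 2×15.999 = 208.657 → 208.66 g/mol.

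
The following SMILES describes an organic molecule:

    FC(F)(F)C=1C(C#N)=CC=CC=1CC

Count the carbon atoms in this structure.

10

Count every carbon token in the SMILES (each C, including those in ring-closure positions and inside branches).
Carbon count: 10.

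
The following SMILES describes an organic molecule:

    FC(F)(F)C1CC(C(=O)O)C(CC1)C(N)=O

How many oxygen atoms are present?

3

Scan the SMILES for O atoms (remember two-letter symbols like Cl and Br are single atoms).
Oxygen count: 3.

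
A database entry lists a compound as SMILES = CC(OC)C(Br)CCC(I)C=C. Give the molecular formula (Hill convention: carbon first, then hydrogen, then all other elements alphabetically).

Walk through each heavy atom and fill implicit hydrogens from standard valence (C 4, N 3, O 2, S 2, halogen 1):
  atom 1: C, bond orders sum to 1 (valence 4) → 3 H
  atom 2: C, bond orders sum to 3 (valence 4) → 1 H
  atom 3: O, bond orders sum to 2 (valence 2) → 0 H
  atom 4: C, bond orders sum to 1 (valence 4) → 3 H
  atom 5: C, bond orders sum to 3 (valence 4) → 1 H
  atom 6: Br (halogen, monovalent) → 0 H
  atom 7: C, bond orders sum to 2 (valence 4) → 2 H
  atom 8: C, bond orders sum to 2 (valence 4) → 2 H
  atom 9: C, bond orders sum to 3 (valence 4) → 1 H
  atom 10: I (halogen, monovalent) → 0 H
  atom 11: C, bond orders sum to 3 (valence 4) → 1 H
  atom 12: C, bond orders sum to 2 (valence 4) → 2 H
Totals → C:9, H:16, Br:1, I:1, O:1.

C9H16BrIO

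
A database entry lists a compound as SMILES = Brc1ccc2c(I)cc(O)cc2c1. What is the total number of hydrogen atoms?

6

Walk through each heavy atom and fill implicit hydrogens from standard valence (C 4, N 3, O 2, S 2, halogen 1); for lowercase aromatic atoms, an aromatic c carries 1 H when it has two neighbours and 0 H with three, and aromatic n carries 0 H:
  atom 1: Br (halogen, monovalent) → 0 H
  atom 2: aromatic c, 3 neighbours → 0 H
  atom 3: aromatic c, 2 neighbours → 1 H
  atom 4: aromatic c, 2 neighbours → 1 H
  atom 5: aromatic c, 3 neighbours → 0 H
  atom 6: aromatic c, 3 neighbours → 0 H
  atom 7: I (halogen, monovalent) → 0 H
  atom 8: aromatic c, 2 neighbours → 1 H
  atom 9: aromatic c, 3 neighbours → 0 H
  atom 10: O, bond orders sum to 1 (valence 2) → 1 H
  atom 11: aromatic c, 2 neighbours → 1 H
  atom 12: aromatic c, 3 neighbours → 0 H
  atom 13: aromatic c, 2 neighbours → 1 H
Total hydrogens: 6.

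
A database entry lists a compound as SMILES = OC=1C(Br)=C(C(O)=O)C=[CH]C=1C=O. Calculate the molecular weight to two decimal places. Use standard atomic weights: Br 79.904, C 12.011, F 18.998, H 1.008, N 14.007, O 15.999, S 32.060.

245.03 g/mol

First, the molecular formula is C8H5BrO4 (counting implicit H from valence).
  Br: 1 × 79.904 = 79.904
  C: 8 × 12.011 = 96.088
  H: 5 × 1.008 = 5.040
  O: 4 × 15.999 = 63.996
Sum: 1×79.904 + 8×12.011 + 5×1.008 + 4×15.999 = 245.028 → 245.03 g/mol.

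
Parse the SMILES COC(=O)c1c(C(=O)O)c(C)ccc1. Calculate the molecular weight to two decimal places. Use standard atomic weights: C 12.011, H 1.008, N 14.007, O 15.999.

194.19 g/mol

First, the molecular formula is C10H10O4 (counting implicit H from valence).
  C: 10 × 12.011 = 120.110
  H: 10 × 1.008 = 10.080
  O: 4 × 15.999 = 63.996
Sum: 10×12.011 + 10×1.008 + 4×15.999 = 194.186 → 194.19 g/mol.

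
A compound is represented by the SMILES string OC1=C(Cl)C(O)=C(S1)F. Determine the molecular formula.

Walk through each heavy atom and fill implicit hydrogens from standard valence (C 4, N 3, O 2, S 2, halogen 1):
  atom 1: O, bond orders sum to 1 (valence 2) → 1 H
  atom 2: C, bond orders sum to 4 (valence 4) → 0 H
  atom 3: C, bond orders sum to 4 (valence 4) → 0 H
  atom 4: Cl (halogen, monovalent) → 0 H
  atom 5: C, bond orders sum to 4 (valence 4) → 0 H
  atom 6: O, bond orders sum to 1 (valence 2) → 1 H
  atom 7: C, bond orders sum to 4 (valence 4) → 0 H
  atom 8: S, bond orders sum to 2 (valence 2) → 0 H
  atom 9: F (halogen, monovalent) → 0 H
Totals → C:4, H:2, Cl:1, F:1, O:2, S:1.
In Hill order: C4H2ClFO2S.

C4H2ClFO2S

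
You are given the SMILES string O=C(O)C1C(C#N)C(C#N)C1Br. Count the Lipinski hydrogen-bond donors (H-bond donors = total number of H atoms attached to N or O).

1

Donors: find every N or O and count the H atoms it carries.
  atom 1 (O): bond orders sum to 2 → 0 H
  atom 3 (O): bond orders sum to 1 → 1 H
  atom 7 (N): bond orders sum to 3 → 0 H
  atom 10 (N): bond orders sum to 3 → 0 H
Lipinski HBD = 1.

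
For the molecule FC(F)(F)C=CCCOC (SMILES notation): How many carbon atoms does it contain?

6

Count every carbon token in the SMILES (each C, including those in ring-closure positions and inside branches).
Carbon count: 6.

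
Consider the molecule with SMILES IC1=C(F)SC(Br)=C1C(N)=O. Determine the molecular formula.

C5H2BrFINOS

Walk through each heavy atom and fill implicit hydrogens from standard valence (C 4, N 3, O 2, S 2, halogen 1):
  atom 1: I (halogen, monovalent) → 0 H
  atom 2: C, bond orders sum to 4 (valence 4) → 0 H
  atom 3: C, bond orders sum to 4 (valence 4) → 0 H
  atom 4: F (halogen, monovalent) → 0 H
  atom 5: S, bond orders sum to 2 (valence 2) → 0 H
  atom 6: C, bond orders sum to 4 (valence 4) → 0 H
  atom 7: Br (halogen, monovalent) → 0 H
  atom 8: C, bond orders sum to 4 (valence 4) → 0 H
  atom 9: C, bond orders sum to 4 (valence 4) → 0 H
  atom 10: N, bond orders sum to 1 (valence 3) → 2 H
  atom 11: O, bond orders sum to 2 (valence 2) → 0 H
Totals → C:5, H:2, Br:1, F:1, I:1, N:1, O:1, S:1.
In Hill order: C5H2BrFINOS.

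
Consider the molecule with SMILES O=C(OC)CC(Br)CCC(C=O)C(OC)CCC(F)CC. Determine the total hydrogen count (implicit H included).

26

Walk through each heavy atom and fill implicit hydrogens from standard valence (C 4, N 3, O 2, S 2, halogen 1):
  atom 1: O, bond orders sum to 2 (valence 2) → 0 H
  atom 2: C, bond orders sum to 4 (valence 4) → 0 H
  atom 3: O, bond orders sum to 2 (valence 2) → 0 H
  atom 4: C, bond orders sum to 1 (valence 4) → 3 H
  atom 5: C, bond orders sum to 2 (valence 4) → 2 H
  atom 6: C, bond orders sum to 3 (valence 4) → 1 H
  atom 7: Br (halogen, monovalent) → 0 H
  atom 8: C, bond orders sum to 2 (valence 4) → 2 H
  atom 9: C, bond orders sum to 2 (valence 4) → 2 H
  atom 10: C, bond orders sum to 3 (valence 4) → 1 H
  atom 11: C, bond orders sum to 3 (valence 4) → 1 H
  atom 12: O, bond orders sum to 2 (valence 2) → 0 H
  atom 13: C, bond orders sum to 3 (valence 4) → 1 H
  atom 14: O, bond orders sum to 2 (valence 2) → 0 H
  atom 15: C, bond orders sum to 1 (valence 4) → 3 H
  atom 16: C, bond orders sum to 2 (valence 4) → 2 H
  atom 17: C, bond orders sum to 2 (valence 4) → 2 H
  atom 18: C, bond orders sum to 3 (valence 4) → 1 H
  atom 19: F (halogen, monovalent) → 0 H
  atom 20: C, bond orders sum to 2 (valence 4) → 2 H
  atom 21: C, bond orders sum to 1 (valence 4) → 3 H
Total hydrogens: 26.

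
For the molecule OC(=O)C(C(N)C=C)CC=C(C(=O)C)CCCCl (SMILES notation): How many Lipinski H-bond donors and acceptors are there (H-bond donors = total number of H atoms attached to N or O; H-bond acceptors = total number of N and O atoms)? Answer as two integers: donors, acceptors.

Donors: find every N or O and count the H atoms it carries.
  atom 1 (O): bond orders sum to 1 → 1 H
  atom 3 (O): bond orders sum to 2 → 0 H
  atom 6 (N): bond orders sum to 1 → 2 H
  atom 13 (O): bond orders sum to 2 → 0 H
Lipinski HBD = 3.
Acceptors: N atoms = 1, O atoms = 3 → HBA = 4.

3, 4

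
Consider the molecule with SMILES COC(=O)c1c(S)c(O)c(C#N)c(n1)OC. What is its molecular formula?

C9H8N2O4S

Walk through each heavy atom and fill implicit hydrogens from standard valence (C 4, N 3, O 2, S 2, halogen 1); for lowercase aromatic atoms, an aromatic c carries 1 H when it has two neighbours and 0 H with three, and aromatic n carries 0 H:
  atom 1: C, bond orders sum to 1 (valence 4) → 3 H
  atom 2: O, bond orders sum to 2 (valence 2) → 0 H
  atom 3: C, bond orders sum to 4 (valence 4) → 0 H
  atom 4: O, bond orders sum to 2 (valence 2) → 0 H
  atom 5: aromatic c, 3 neighbours → 0 H
  atom 6: aromatic c, 3 neighbours → 0 H
  atom 7: S, bond orders sum to 1 (valence 2) → 1 H
  atom 8: aromatic c, 3 neighbours → 0 H
  atom 9: O, bond orders sum to 1 (valence 2) → 1 H
  atom 10: aromatic c, 3 neighbours → 0 H
  atom 11: C, bond orders sum to 4 (valence 4) → 0 H
  atom 12: N, bond orders sum to 3 (valence 3) → 0 H
  atom 13: aromatic c, 3 neighbours → 0 H
  atom 14: aromatic n, 2 neighbours → 0 H
  atom 15: O, bond orders sum to 2 (valence 2) → 0 H
  atom 16: C, bond orders sum to 1 (valence 4) → 3 H
Totals → C:9, H:8, N:2, O:4, S:1.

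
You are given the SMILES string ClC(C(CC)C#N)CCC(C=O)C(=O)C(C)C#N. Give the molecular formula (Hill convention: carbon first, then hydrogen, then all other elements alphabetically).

C13H17ClN2O2

Walk through each heavy atom and fill implicit hydrogens from standard valence (C 4, N 3, O 2, S 2, halogen 1):
  atom 1: Cl (halogen, monovalent) → 0 H
  atom 2: C, bond orders sum to 3 (valence 4) → 1 H
  atom 3: C, bond orders sum to 3 (valence 4) → 1 H
  atom 4: C, bond orders sum to 2 (valence 4) → 2 H
  atom 5: C, bond orders sum to 1 (valence 4) → 3 H
  atom 6: C, bond orders sum to 4 (valence 4) → 0 H
  atom 7: N, bond orders sum to 3 (valence 3) → 0 H
  atom 8: C, bond orders sum to 2 (valence 4) → 2 H
  atom 9: C, bond orders sum to 2 (valence 4) → 2 H
  atom 10: C, bond orders sum to 3 (valence 4) → 1 H
  atom 11: C, bond orders sum to 3 (valence 4) → 1 H
  atom 12: O, bond orders sum to 2 (valence 2) → 0 H
  atom 13: C, bond orders sum to 4 (valence 4) → 0 H
  atom 14: O, bond orders sum to 2 (valence 2) → 0 H
  atom 15: C, bond orders sum to 3 (valence 4) → 1 H
  atom 16: C, bond orders sum to 1 (valence 4) → 3 H
  atom 17: C, bond orders sum to 4 (valence 4) → 0 H
  atom 18: N, bond orders sum to 3 (valence 3) → 0 H
Totals → C:13, H:17, Cl:1, N:2, O:2.
In Hill order: C13H17ClN2O2.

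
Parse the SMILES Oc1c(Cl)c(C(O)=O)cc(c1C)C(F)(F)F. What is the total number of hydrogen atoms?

6

Walk through each heavy atom and fill implicit hydrogens from standard valence (C 4, N 3, O 2, S 2, halogen 1); for lowercase aromatic atoms, an aromatic c carries 1 H when it has two neighbours and 0 H with three, and aromatic n carries 0 H:
  atom 1: O, bond orders sum to 1 (valence 2) → 1 H
  atom 2: aromatic c, 3 neighbours → 0 H
  atom 3: aromatic c, 3 neighbours → 0 H
  atom 4: Cl (halogen, monovalent) → 0 H
  atom 5: aromatic c, 3 neighbours → 0 H
  atom 6: C, bond orders sum to 4 (valence 4) → 0 H
  atom 7: O, bond orders sum to 1 (valence 2) → 1 H
  atom 8: O, bond orders sum to 2 (valence 2) → 0 H
  atom 9: aromatic c, 2 neighbours → 1 H
  atom 10: aromatic c, 3 neighbours → 0 H
  atom 11: aromatic c, 3 neighbours → 0 H
  atom 12: C, bond orders sum to 1 (valence 4) → 3 H
  atom 13: C, bond orders sum to 4 (valence 4) → 0 H
  atom 14: F (halogen, monovalent) → 0 H
  atom 15: F (halogen, monovalent) → 0 H
  atom 16: F (halogen, monovalent) → 0 H
Total hydrogens: 6.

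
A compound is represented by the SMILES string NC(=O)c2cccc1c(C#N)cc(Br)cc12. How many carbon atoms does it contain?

Count every carbon token in the SMILES (each C, including those in ring-closure positions and inside branches).
Carbon count: 12.

12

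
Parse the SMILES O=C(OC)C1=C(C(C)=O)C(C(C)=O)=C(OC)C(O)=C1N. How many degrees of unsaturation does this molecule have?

7

Molecular formula: C13H15NO6.
DoU = (2C + 2 + N − H − X) / 2, where X is the halogen count and O/S are ignored.
    = (2·13 + 2 + 1 − 15 − 0) / 2 = 14 / 2 = 7.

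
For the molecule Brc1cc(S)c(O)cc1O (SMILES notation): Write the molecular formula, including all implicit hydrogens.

Walk through each heavy atom and fill implicit hydrogens from standard valence (C 4, N 3, O 2, S 2, halogen 1); for lowercase aromatic atoms, an aromatic c carries 1 H when it has two neighbours and 0 H with three, and aromatic n carries 0 H:
  atom 1: Br (halogen, monovalent) → 0 H
  atom 2: aromatic c, 3 neighbours → 0 H
  atom 3: aromatic c, 2 neighbours → 1 H
  atom 4: aromatic c, 3 neighbours → 0 H
  atom 5: S, bond orders sum to 1 (valence 2) → 1 H
  atom 6: aromatic c, 3 neighbours → 0 H
  atom 7: O, bond orders sum to 1 (valence 2) → 1 H
  atom 8: aromatic c, 2 neighbours → 1 H
  atom 9: aromatic c, 3 neighbours → 0 H
  atom 10: O, bond orders sum to 1 (valence 2) → 1 H
Totals → C:6, H:5, Br:1, O:2, S:1.

C6H5BrO2S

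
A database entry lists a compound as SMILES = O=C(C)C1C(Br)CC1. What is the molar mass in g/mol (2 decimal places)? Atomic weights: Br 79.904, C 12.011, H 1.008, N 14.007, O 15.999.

177.04 g/mol

First, the molecular formula is C6H9BrO (counting implicit H from valence).
  Br: 1 × 79.904 = 79.904
  C: 6 × 12.011 = 72.066
  H: 9 × 1.008 = 9.072
  O: 1 × 15.999 = 15.999
Sum: 1×79.904 + 6×12.011 + 9×1.008 + 1×15.999 = 177.041 → 177.04 g/mol.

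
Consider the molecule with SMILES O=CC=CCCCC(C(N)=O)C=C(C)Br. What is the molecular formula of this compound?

C11H16BrNO2

Walk through each heavy atom and fill implicit hydrogens from standard valence (C 4, N 3, O 2, S 2, halogen 1):
  atom 1: O, bond orders sum to 2 (valence 2) → 0 H
  atom 2: C, bond orders sum to 3 (valence 4) → 1 H
  atom 3: C, bond orders sum to 3 (valence 4) → 1 H
  atom 4: C, bond orders sum to 3 (valence 4) → 1 H
  atom 5: C, bond orders sum to 2 (valence 4) → 2 H
  atom 6: C, bond orders sum to 2 (valence 4) → 2 H
  atom 7: C, bond orders sum to 2 (valence 4) → 2 H
  atom 8: C, bond orders sum to 3 (valence 4) → 1 H
  atom 9: C, bond orders sum to 4 (valence 4) → 0 H
  atom 10: N, bond orders sum to 1 (valence 3) → 2 H
  atom 11: O, bond orders sum to 2 (valence 2) → 0 H
  atom 12: C, bond orders sum to 3 (valence 4) → 1 H
  atom 13: C, bond orders sum to 4 (valence 4) → 0 H
  atom 14: C, bond orders sum to 1 (valence 4) → 3 H
  atom 15: Br (halogen, monovalent) → 0 H
Totals → C:11, H:16, Br:1, N:1, O:2.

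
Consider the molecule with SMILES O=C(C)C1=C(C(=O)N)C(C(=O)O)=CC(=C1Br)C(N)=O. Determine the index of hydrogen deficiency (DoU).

Molecular formula: C11H9BrN2O5.
DoU = (2C + 2 + N − H − X) / 2, where X is the halogen count and O/S are ignored.
    = (2·11 + 2 + 2 − 9 − 1) / 2 = 16 / 2 = 8.

8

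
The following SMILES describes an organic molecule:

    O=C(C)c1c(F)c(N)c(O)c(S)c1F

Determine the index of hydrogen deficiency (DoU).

Molecular formula: C8H7F2NO2S.
DoU = (2C + 2 + N − H − X) / 2, where X is the halogen count and O/S are ignored.
    = (2·8 + 2 + 1 − 7 − 2) / 2 = 10 / 2 = 5.

5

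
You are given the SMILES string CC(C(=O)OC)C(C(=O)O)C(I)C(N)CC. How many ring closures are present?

0

In SMILES, each pair of matching ring-closure digits denotes one ring-closing bond; the number of such bonds equals the number of independent rings.
Ring-closure bonds here: 0.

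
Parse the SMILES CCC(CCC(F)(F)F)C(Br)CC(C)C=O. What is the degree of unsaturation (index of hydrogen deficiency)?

1

Molecular formula: C11H18BrF3O.
DoU = (2C + 2 + N − H − X) / 2, where X is the halogen count and O/S are ignored.
    = (2·11 + 2 + 0 − 18 − 4) / 2 = 2 / 2 = 1.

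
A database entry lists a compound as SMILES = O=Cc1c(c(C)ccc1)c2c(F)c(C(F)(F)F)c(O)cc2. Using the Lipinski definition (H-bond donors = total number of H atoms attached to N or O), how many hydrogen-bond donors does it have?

1

Donors: find every N or O and count the H atoms it carries.
  atom 1 (O): bond orders sum to 2 → 0 H
  atom 19 (O): bond orders sum to 1 → 1 H
Lipinski HBD = 1.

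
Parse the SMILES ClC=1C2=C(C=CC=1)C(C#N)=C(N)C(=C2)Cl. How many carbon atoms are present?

Count every carbon token in the SMILES (each C, including those in ring-closure positions and inside branches).
Carbon count: 11.

11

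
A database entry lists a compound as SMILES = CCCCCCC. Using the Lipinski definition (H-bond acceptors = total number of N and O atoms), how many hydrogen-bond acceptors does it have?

N atoms: 0; O atoms: 0.
Lipinski HBA = 0 + 0 = 0.

0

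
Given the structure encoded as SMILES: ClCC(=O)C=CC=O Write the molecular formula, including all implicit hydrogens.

Walk through each heavy atom and fill implicit hydrogens from standard valence (C 4, N 3, O 2, S 2, halogen 1):
  atom 1: Cl (halogen, monovalent) → 0 H
  atom 2: C, bond orders sum to 2 (valence 4) → 2 H
  atom 3: C, bond orders sum to 4 (valence 4) → 0 H
  atom 4: O, bond orders sum to 2 (valence 2) → 0 H
  atom 5: C, bond orders sum to 3 (valence 4) → 1 H
  atom 6: C, bond orders sum to 3 (valence 4) → 1 H
  atom 7: C, bond orders sum to 3 (valence 4) → 1 H
  atom 8: O, bond orders sum to 2 (valence 2) → 0 H
Totals → C:5, H:5, Cl:1, O:2.
In Hill order: C5H5ClO2.

C5H5ClO2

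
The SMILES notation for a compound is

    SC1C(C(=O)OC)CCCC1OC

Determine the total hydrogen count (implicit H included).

Walk through each heavy atom and fill implicit hydrogens from standard valence (C 4, N 3, O 2, S 2, halogen 1):
  atom 1: S, bond orders sum to 1 (valence 2) → 1 H
  atom 2: C, bond orders sum to 3 (valence 4) → 1 H
  atom 3: C, bond orders sum to 3 (valence 4) → 1 H
  atom 4: C, bond orders sum to 4 (valence 4) → 0 H
  atom 5: O, bond orders sum to 2 (valence 2) → 0 H
  atom 6: O, bond orders sum to 2 (valence 2) → 0 H
  atom 7: C, bond orders sum to 1 (valence 4) → 3 H
  atom 8: C, bond orders sum to 2 (valence 4) → 2 H
  atom 9: C, bond orders sum to 2 (valence 4) → 2 H
  atom 10: C, bond orders sum to 2 (valence 4) → 2 H
  atom 11: C, bond orders sum to 3 (valence 4) → 1 H
  atom 12: O, bond orders sum to 2 (valence 2) → 0 H
  atom 13: C, bond orders sum to 1 (valence 4) → 3 H
Total hydrogens: 16.

16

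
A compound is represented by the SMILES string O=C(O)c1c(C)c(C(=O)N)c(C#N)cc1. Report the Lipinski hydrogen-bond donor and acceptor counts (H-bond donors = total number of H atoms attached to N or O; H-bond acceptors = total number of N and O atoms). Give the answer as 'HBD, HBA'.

Donors: find every N or O and count the H atoms it carries.
  atom 1 (O): bond orders sum to 2 → 0 H
  atom 3 (O): bond orders sum to 1 → 1 H
  atom 9 (O): bond orders sum to 2 → 0 H
  atom 10 (N): bond orders sum to 1 → 2 H
  atom 13 (N): bond orders sum to 3 → 0 H
Lipinski HBD = 3.
Acceptors: N atoms = 2, O atoms = 3 → HBA = 5.

3, 5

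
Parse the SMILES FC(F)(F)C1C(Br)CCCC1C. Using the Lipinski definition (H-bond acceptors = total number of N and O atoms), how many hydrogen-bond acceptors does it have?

0

N atoms: 0; O atoms: 0.
Lipinski HBA = 0 + 0 = 0.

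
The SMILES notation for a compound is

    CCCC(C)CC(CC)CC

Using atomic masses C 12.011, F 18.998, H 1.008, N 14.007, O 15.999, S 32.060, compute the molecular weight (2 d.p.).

156.31 g/mol

First, the molecular formula is C11H24 (counting implicit H from valence).
  C: 11 × 12.011 = 132.121
  H: 24 × 1.008 = 24.192
Sum: 11×12.011 + 24×1.008 = 156.313 → 156.31 g/mol.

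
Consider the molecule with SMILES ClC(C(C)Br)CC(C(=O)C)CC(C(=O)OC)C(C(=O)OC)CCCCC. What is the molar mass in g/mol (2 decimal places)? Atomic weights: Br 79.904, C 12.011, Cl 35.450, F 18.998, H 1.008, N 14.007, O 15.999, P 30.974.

455.81 g/mol

First, the molecular formula is C19H32BrClO5 (counting implicit H from valence).
  Br: 1 × 79.904 = 79.904
  C: 19 × 12.011 = 228.209
  Cl: 1 × 35.450 = 35.450
  H: 32 × 1.008 = 32.256
  O: 5 × 15.999 = 79.995
Sum: 1×79.904 + 19×12.011 + 1×35.450 + 32×1.008 + 5×15.999 = 455.814 → 455.81 g/mol.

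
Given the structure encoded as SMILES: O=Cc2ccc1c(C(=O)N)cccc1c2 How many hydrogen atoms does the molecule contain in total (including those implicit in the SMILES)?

9

Walk through each heavy atom and fill implicit hydrogens from standard valence (C 4, N 3, O 2, S 2, halogen 1); for lowercase aromatic atoms, an aromatic c carries 1 H when it has two neighbours and 0 H with three, and aromatic n carries 0 H:
  atom 1: O, bond orders sum to 2 (valence 2) → 0 H
  atom 2: C, bond orders sum to 3 (valence 4) → 1 H
  atom 3: aromatic c, 3 neighbours → 0 H
  atom 4: aromatic c, 2 neighbours → 1 H
  atom 5: aromatic c, 2 neighbours → 1 H
  atom 6: aromatic c, 3 neighbours → 0 H
  atom 7: aromatic c, 3 neighbours → 0 H
  atom 8: C, bond orders sum to 4 (valence 4) → 0 H
  atom 9: O, bond orders sum to 2 (valence 2) → 0 H
  atom 10: N, bond orders sum to 1 (valence 3) → 2 H
  atom 11: aromatic c, 2 neighbours → 1 H
  atom 12: aromatic c, 2 neighbours → 1 H
  atom 13: aromatic c, 2 neighbours → 1 H
  atom 14: aromatic c, 3 neighbours → 0 H
  atom 15: aromatic c, 2 neighbours → 1 H
Total hydrogens: 9.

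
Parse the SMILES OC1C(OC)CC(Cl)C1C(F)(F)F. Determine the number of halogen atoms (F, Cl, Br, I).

4

Halogen atoms appear at heavy-atom positions 8, 11, 12, 13 (1×Cl, 3×F).
Other groups present: 1 ether, 1 hydroxyl.
Halogen count: 4.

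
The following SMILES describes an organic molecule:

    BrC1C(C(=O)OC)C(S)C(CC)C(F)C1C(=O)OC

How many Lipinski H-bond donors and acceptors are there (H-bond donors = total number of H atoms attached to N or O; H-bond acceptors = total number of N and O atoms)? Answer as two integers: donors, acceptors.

Donors: find every N or O and count the H atoms it carries.
  atom 5 (O): bond orders sum to 2 → 0 H
  atom 6 (O): bond orders sum to 2 → 0 H
  atom 17 (O): bond orders sum to 2 → 0 H
  atom 18 (O): bond orders sum to 2 → 0 H
Lipinski HBD = 0.
Acceptors: N atoms = 0, O atoms = 4 → HBA = 4.

0, 4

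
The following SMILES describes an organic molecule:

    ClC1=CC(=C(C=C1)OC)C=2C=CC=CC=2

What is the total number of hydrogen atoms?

Walk through each heavy atom and fill implicit hydrogens from standard valence (C 4, N 3, O 2, S 2, halogen 1):
  atom 1: Cl (halogen, monovalent) → 0 H
  atom 2: C, bond orders sum to 4 (valence 4) → 0 H
  atom 3: C, bond orders sum to 3 (valence 4) → 1 H
  atom 4: C, bond orders sum to 4 (valence 4) → 0 H
  atom 5: C, bond orders sum to 4 (valence 4) → 0 H
  atom 6: C, bond orders sum to 3 (valence 4) → 1 H
  atom 7: C, bond orders sum to 3 (valence 4) → 1 H
  atom 8: O, bond orders sum to 2 (valence 2) → 0 H
  atom 9: C, bond orders sum to 1 (valence 4) → 3 H
  atom 10: C, bond orders sum to 4 (valence 4) → 0 H
  atom 11: C, bond orders sum to 3 (valence 4) → 1 H
  atom 12: C, bond orders sum to 3 (valence 4) → 1 H
  atom 13: C, bond orders sum to 3 (valence 4) → 1 H
  atom 14: C, bond orders sum to 3 (valence 4) → 1 H
  atom 15: C, bond orders sum to 3 (valence 4) → 1 H
Total hydrogens: 11.

11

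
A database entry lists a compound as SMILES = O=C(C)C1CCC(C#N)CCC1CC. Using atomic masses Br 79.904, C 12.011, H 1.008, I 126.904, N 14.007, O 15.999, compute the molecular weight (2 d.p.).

First, the molecular formula is C12H19NO (counting implicit H from valence).
  C: 12 × 12.011 = 144.132
  H: 19 × 1.008 = 19.152
  N: 1 × 14.007 = 14.007
  O: 1 × 15.999 = 15.999
Sum: 12×12.011 + 19×1.008 + 1×14.007 + 1×15.999 = 193.290 → 193.29 g/mol.

193.29 g/mol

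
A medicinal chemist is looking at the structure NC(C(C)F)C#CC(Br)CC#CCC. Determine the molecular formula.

C11H15BrFN

Walk through each heavy atom and fill implicit hydrogens from standard valence (C 4, N 3, O 2, S 2, halogen 1):
  atom 1: N, bond orders sum to 1 (valence 3) → 2 H
  atom 2: C, bond orders sum to 3 (valence 4) → 1 H
  atom 3: C, bond orders sum to 3 (valence 4) → 1 H
  atom 4: C, bond orders sum to 1 (valence 4) → 3 H
  atom 5: F (halogen, monovalent) → 0 H
  atom 6: C, bond orders sum to 4 (valence 4) → 0 H
  atom 7: C, bond orders sum to 4 (valence 4) → 0 H
  atom 8: C, bond orders sum to 3 (valence 4) → 1 H
  atom 9: Br (halogen, monovalent) → 0 H
  atom 10: C, bond orders sum to 2 (valence 4) → 2 H
  atom 11: C, bond orders sum to 4 (valence 4) → 0 H
  atom 12: C, bond orders sum to 4 (valence 4) → 0 H
  atom 13: C, bond orders sum to 2 (valence 4) → 2 H
  atom 14: C, bond orders sum to 1 (valence 4) → 3 H
Totals → C:11, H:15, Br:1, F:1, N:1.
In Hill order: C11H15BrFN.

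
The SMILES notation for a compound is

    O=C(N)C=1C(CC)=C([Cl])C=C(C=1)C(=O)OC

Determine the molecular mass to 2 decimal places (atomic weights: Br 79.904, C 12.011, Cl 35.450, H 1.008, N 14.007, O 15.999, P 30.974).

First, the molecular formula is C11H12ClNO3 (counting implicit H from valence).
  C: 11 × 12.011 = 132.121
  Cl: 1 × 35.450 = 35.450
  H: 12 × 1.008 = 12.096
  N: 1 × 14.007 = 14.007
  O: 3 × 15.999 = 47.997
Sum: 11×12.011 + 1×35.450 + 12×1.008 + 1×14.007 + 3×15.999 = 241.671 → 241.67 g/mol.

241.67 g/mol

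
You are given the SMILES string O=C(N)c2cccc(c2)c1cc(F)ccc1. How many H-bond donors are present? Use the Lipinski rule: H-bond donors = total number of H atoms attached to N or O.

Donors: find every N or O and count the H atoms it carries.
  atom 1 (O): bond orders sum to 2 → 0 H
  atom 3 (N): bond orders sum to 1 → 2 H
Lipinski HBD = 2.

2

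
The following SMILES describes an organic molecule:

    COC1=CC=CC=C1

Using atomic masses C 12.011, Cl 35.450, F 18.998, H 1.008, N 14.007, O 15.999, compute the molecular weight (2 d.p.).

First, the molecular formula is C7H8O (counting implicit H from valence).
  C: 7 × 12.011 = 84.077
  H: 8 × 1.008 = 8.064
  O: 1 × 15.999 = 15.999
Sum: 7×12.011 + 8×1.008 + 1×15.999 = 108.140 → 108.14 g/mol.

108.14 g/mol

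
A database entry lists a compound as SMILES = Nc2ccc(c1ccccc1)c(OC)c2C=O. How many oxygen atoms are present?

2

Scan the SMILES for O atoms (remember two-letter symbols like Cl and Br are single atoms).
Oxygen count: 2.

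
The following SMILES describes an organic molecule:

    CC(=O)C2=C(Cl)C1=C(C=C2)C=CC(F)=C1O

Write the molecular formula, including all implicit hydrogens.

C12H8ClFO2

Walk through each heavy atom and fill implicit hydrogens from standard valence (C 4, N 3, O 2, S 2, halogen 1):
  atom 1: C, bond orders sum to 1 (valence 4) → 3 H
  atom 2: C, bond orders sum to 4 (valence 4) → 0 H
  atom 3: O, bond orders sum to 2 (valence 2) → 0 H
  atom 4: C, bond orders sum to 4 (valence 4) → 0 H
  atom 5: C, bond orders sum to 4 (valence 4) → 0 H
  atom 6: Cl (halogen, monovalent) → 0 H
  atom 7: C, bond orders sum to 4 (valence 4) → 0 H
  atom 8: C, bond orders sum to 4 (valence 4) → 0 H
  atom 9: C, bond orders sum to 3 (valence 4) → 1 H
  atom 10: C, bond orders sum to 3 (valence 4) → 1 H
  atom 11: C, bond orders sum to 3 (valence 4) → 1 H
  atom 12: C, bond orders sum to 3 (valence 4) → 1 H
  atom 13: C, bond orders sum to 4 (valence 4) → 0 H
  atom 14: F (halogen, monovalent) → 0 H
  atom 15: C, bond orders sum to 4 (valence 4) → 0 H
  atom 16: O, bond orders sum to 1 (valence 2) → 1 H
Totals → C:12, H:8, Cl:1, F:1, O:2.
In Hill order: C12H8ClFO2.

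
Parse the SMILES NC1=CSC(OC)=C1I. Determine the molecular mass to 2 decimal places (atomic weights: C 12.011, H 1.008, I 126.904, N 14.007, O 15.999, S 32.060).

255.07 g/mol

First, the molecular formula is C5H6INOS (counting implicit H from valence).
  C: 5 × 12.011 = 60.055
  H: 6 × 1.008 = 6.048
  I: 1 × 126.904 = 126.904
  N: 1 × 14.007 = 14.007
  O: 1 × 15.999 = 15.999
  S: 1 × 32.060 = 32.060
Sum: 5×12.011 + 6×1.008 + 1×126.904 + 1×14.007 + 1×15.999 + 1×32.060 = 255.073 → 255.07 g/mol.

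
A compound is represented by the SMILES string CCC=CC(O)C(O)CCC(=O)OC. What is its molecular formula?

Walk through each heavy atom and fill implicit hydrogens from standard valence (C 4, N 3, O 2, S 2, halogen 1):
  atom 1: C, bond orders sum to 1 (valence 4) → 3 H
  atom 2: C, bond orders sum to 2 (valence 4) → 2 H
  atom 3: C, bond orders sum to 3 (valence 4) → 1 H
  atom 4: C, bond orders sum to 3 (valence 4) → 1 H
  atom 5: C, bond orders sum to 3 (valence 4) → 1 H
  atom 6: O, bond orders sum to 1 (valence 2) → 1 H
  atom 7: C, bond orders sum to 3 (valence 4) → 1 H
  atom 8: O, bond orders sum to 1 (valence 2) → 1 H
  atom 9: C, bond orders sum to 2 (valence 4) → 2 H
  atom 10: C, bond orders sum to 2 (valence 4) → 2 H
  atom 11: C, bond orders sum to 4 (valence 4) → 0 H
  atom 12: O, bond orders sum to 2 (valence 2) → 0 H
  atom 13: O, bond orders sum to 2 (valence 2) → 0 H
  atom 14: C, bond orders sum to 1 (valence 4) → 3 H
Totals → C:10, H:18, O:4.

C10H18O4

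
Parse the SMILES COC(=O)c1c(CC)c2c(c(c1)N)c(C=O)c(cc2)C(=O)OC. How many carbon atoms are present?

Count every carbon token in the SMILES (each C, including those in ring-closure positions and inside branches).
Carbon count: 17.

17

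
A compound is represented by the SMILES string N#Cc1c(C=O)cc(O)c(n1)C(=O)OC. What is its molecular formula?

C9H6N2O4

Walk through each heavy atom and fill implicit hydrogens from standard valence (C 4, N 3, O 2, S 2, halogen 1); for lowercase aromatic atoms, an aromatic c carries 1 H when it has two neighbours and 0 H with three, and aromatic n carries 0 H:
  atom 1: N, bond orders sum to 3 (valence 3) → 0 H
  atom 2: C, bond orders sum to 4 (valence 4) → 0 H
  atom 3: aromatic c, 3 neighbours → 0 H
  atom 4: aromatic c, 3 neighbours → 0 H
  atom 5: C, bond orders sum to 3 (valence 4) → 1 H
  atom 6: O, bond orders sum to 2 (valence 2) → 0 H
  atom 7: aromatic c, 2 neighbours → 1 H
  atom 8: aromatic c, 3 neighbours → 0 H
  atom 9: O, bond orders sum to 1 (valence 2) → 1 H
  atom 10: aromatic c, 3 neighbours → 0 H
  atom 11: aromatic n, 2 neighbours → 0 H
  atom 12: C, bond orders sum to 4 (valence 4) → 0 H
  atom 13: O, bond orders sum to 2 (valence 2) → 0 H
  atom 14: O, bond orders sum to 2 (valence 2) → 0 H
  atom 15: C, bond orders sum to 1 (valence 4) → 3 H
Totals → C:9, H:6, N:2, O:4.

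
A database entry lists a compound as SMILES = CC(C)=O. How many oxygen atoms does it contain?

1

Scan the SMILES for O atoms (remember two-letter symbols like Cl and Br are single atoms).
Oxygen count: 1.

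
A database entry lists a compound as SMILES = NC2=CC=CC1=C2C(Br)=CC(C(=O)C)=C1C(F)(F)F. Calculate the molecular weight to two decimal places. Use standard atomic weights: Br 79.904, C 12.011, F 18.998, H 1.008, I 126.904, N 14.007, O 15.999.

First, the molecular formula is C13H9BrF3NO (counting implicit H from valence).
  Br: 1 × 79.904 = 79.904
  C: 13 × 12.011 = 156.143
  F: 3 × 18.998 = 56.994
  H: 9 × 1.008 = 9.072
  N: 1 × 14.007 = 14.007
  O: 1 × 15.999 = 15.999
Sum: 1×79.904 + 13×12.011 + 3×18.998 + 9×1.008 + 1×14.007 + 1×15.999 = 332.119 → 332.12 g/mol.

332.12 g/mol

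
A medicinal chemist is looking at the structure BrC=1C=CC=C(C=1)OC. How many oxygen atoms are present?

Scan the SMILES for O atoms (remember two-letter symbols like Cl and Br are single atoms).
Oxygen count: 1.

1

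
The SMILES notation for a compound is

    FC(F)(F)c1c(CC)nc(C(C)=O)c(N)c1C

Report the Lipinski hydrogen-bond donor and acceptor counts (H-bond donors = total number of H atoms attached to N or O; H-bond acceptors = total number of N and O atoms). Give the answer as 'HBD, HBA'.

Donors: find every N or O and count the H atoms it carries.
  atom 9 (N): bond orders sum to 3 → 0 H
  atom 13 (O): bond orders sum to 2 → 0 H
  atom 15 (N): bond orders sum to 1 → 2 H
Lipinski HBD = 2.
Acceptors: N atoms = 2, O atoms = 1 → HBA = 3.

2, 3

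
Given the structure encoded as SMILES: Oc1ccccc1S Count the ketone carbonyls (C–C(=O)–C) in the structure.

0

Scan the SMILES for the ketone motif — none present.
Groups that are present: 1 hydroxyl, 1 thiol.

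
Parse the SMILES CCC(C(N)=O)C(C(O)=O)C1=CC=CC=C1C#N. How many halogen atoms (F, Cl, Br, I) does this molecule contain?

Scan the SMILES for the halogen motif — none present.
Groups that are present: 1 amide, 1 carboxylic acid, 1 nitrile.

0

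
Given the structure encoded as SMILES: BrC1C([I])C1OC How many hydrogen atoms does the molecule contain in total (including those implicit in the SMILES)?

6

Walk through each heavy atom and fill implicit hydrogens from standard valence (C 4, N 3, O 2, S 2, halogen 1):
  atom 1: Br (halogen, monovalent) → 0 H
  atom 2: C, bond orders sum to 3 (valence 4) → 1 H
  atom 3: C, bond orders sum to 3 (valence 4) → 1 H
  atom 4: I with explicit H count 0
  atom 5: C, bond orders sum to 3 (valence 4) → 1 H
  atom 6: O, bond orders sum to 2 (valence 2) → 0 H
  atom 7: C, bond orders sum to 1 (valence 4) → 3 H
Total hydrogens: 6.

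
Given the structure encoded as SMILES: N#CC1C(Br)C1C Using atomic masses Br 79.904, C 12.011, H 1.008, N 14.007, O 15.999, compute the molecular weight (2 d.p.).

First, the molecular formula is C5H6BrN (counting implicit H from valence).
  Br: 1 × 79.904 = 79.904
  C: 5 × 12.011 = 60.055
  H: 6 × 1.008 = 6.048
  N: 1 × 14.007 = 14.007
Sum: 1×79.904 + 5×12.011 + 6×1.008 + 1×14.007 = 160.014 → 160.01 g/mol.

160.01 g/mol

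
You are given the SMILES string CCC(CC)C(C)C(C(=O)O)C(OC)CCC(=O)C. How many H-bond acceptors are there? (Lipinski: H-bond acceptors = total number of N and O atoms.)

4

N atoms: 0; O atoms: 4.
Lipinski HBA = 0 + 4 = 4.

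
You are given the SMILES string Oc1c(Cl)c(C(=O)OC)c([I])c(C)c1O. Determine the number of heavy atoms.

15

Every atom symbol written in the SMILES (organic subset) is one heavy atom; implicit H are not written.
Heavy atoms by element → C:9, Cl:1, I:1, O:4.
Total: 15.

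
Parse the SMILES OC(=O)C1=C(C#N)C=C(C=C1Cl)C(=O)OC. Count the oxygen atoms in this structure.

Scan the SMILES for O atoms (remember two-letter symbols like Cl and Br are single atoms).
Oxygen count: 4.

4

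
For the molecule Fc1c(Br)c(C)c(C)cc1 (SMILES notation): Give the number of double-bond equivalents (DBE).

Molecular formula: C8H8BrF.
DoU = (2C + 2 + N − H − X) / 2, where X is the halogen count and O/S are ignored.
    = (2·8 + 2 + 0 − 8 − 2) / 2 = 8 / 2 = 4.

4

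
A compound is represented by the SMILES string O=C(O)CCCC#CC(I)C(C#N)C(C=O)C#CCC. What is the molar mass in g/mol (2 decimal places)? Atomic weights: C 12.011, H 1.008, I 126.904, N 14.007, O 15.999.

First, the molecular formula is C15H16INO3 (counting implicit H from valence).
  C: 15 × 12.011 = 180.165
  H: 16 × 1.008 = 16.128
  I: 1 × 126.904 = 126.904
  N: 1 × 14.007 = 14.007
  O: 3 × 15.999 = 47.997
Sum: 15×12.011 + 16×1.008 + 1×126.904 + 1×14.007 + 3×15.999 = 385.201 → 385.20 g/mol.

385.20 g/mol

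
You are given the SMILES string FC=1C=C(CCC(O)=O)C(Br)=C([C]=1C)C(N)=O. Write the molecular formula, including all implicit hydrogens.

Walk through each heavy atom and fill implicit hydrogens from standard valence (C 4, N 3, O 2, S 2, halogen 1):
  atom 1: F (halogen, monovalent) → 0 H
  atom 2: C, bond orders sum to 4 (valence 4) → 0 H
  atom 3: C, bond orders sum to 3 (valence 4) → 1 H
  atom 4: C, bond orders sum to 4 (valence 4) → 0 H
  atom 5: C, bond orders sum to 2 (valence 4) → 2 H
  atom 6: C, bond orders sum to 2 (valence 4) → 2 H
  atom 7: C, bond orders sum to 4 (valence 4) → 0 H
  atom 8: O, bond orders sum to 1 (valence 2) → 1 H
  atom 9: O, bond orders sum to 2 (valence 2) → 0 H
  atom 10: C, bond orders sum to 4 (valence 4) → 0 H
  atom 11: Br (halogen, monovalent) → 0 H
  atom 12: C, bond orders sum to 4 (valence 4) → 0 H
  atom 13: C with explicit H count 0
  atom 14: C, bond orders sum to 1 (valence 4) → 3 H
  atom 15: C, bond orders sum to 4 (valence 4) → 0 H
  atom 16: N, bond orders sum to 1 (valence 3) → 2 H
  atom 17: O, bond orders sum to 2 (valence 2) → 0 H
Totals → C:11, H:11, Br:1, F:1, N:1, O:3.

C11H11BrFNO3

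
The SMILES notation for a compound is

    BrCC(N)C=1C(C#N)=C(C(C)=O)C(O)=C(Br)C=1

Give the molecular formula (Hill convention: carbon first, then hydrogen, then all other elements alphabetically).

Walk through each heavy atom and fill implicit hydrogens from standard valence (C 4, N 3, O 2, S 2, halogen 1):
  atom 1: Br (halogen, monovalent) → 0 H
  atom 2: C, bond orders sum to 2 (valence 4) → 2 H
  atom 3: C, bond orders sum to 3 (valence 4) → 1 H
  atom 4: N, bond orders sum to 1 (valence 3) → 2 H
  atom 5: C, bond orders sum to 4 (valence 4) → 0 H
  atom 6: C, bond orders sum to 4 (valence 4) → 0 H
  atom 7: C, bond orders sum to 4 (valence 4) → 0 H
  atom 8: N, bond orders sum to 3 (valence 3) → 0 H
  atom 9: C, bond orders sum to 4 (valence 4) → 0 H
  atom 10: C, bond orders sum to 4 (valence 4) → 0 H
  atom 11: C, bond orders sum to 1 (valence 4) → 3 H
  atom 12: O, bond orders sum to 2 (valence 2) → 0 H
  atom 13: C, bond orders sum to 4 (valence 4) → 0 H
  atom 14: O, bond orders sum to 1 (valence 2) → 1 H
  atom 15: C, bond orders sum to 4 (valence 4) → 0 H
  atom 16: Br (halogen, monovalent) → 0 H
  atom 17: C, bond orders sum to 3 (valence 4) → 1 H
Totals → C:11, H:10, Br:2, N:2, O:2.
In Hill order: C11H10Br2N2O2.

C11H10Br2N2O2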